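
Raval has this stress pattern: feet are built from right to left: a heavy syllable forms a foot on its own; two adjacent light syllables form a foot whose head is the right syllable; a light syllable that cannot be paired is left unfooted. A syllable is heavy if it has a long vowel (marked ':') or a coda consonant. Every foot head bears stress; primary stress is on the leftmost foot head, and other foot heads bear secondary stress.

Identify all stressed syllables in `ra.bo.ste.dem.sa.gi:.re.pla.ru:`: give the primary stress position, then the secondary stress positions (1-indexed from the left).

Weights: 1 ra L, 2 bo L, 3 ste L, 4 dem H, 5 sa L, 6 gi: H, 7 re L, 8 pla L, 9 ru: H.
Parse right to left (heavy = foot alone; LL = one foot; stranded L unfooted): ra (bo.ˈste) (ˈdem) sa (ˈgi:) (re.ˈpla) (ˈru:).
Foot heads: 3, 4, 6, 8, 9.
Primary stress on the leftmost head = syllable 3.
Secondary stress on 4, 6, 8, 9: ra.bo.ˈste.ˌdem.sa.ˌgi:.re.ˌpla.ˌru:.

primary 3, secondary 4, 6, 8, 9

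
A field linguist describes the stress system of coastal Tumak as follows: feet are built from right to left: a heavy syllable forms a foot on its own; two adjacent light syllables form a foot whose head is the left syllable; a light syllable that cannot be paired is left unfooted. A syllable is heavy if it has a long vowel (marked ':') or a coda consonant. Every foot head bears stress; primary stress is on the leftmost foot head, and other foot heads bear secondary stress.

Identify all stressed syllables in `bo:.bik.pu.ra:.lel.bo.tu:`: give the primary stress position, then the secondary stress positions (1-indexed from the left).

Weights: 1 bo: H, 2 bik H, 3 pu L, 4 ra: H, 5 lel H, 6 bo L, 7 tu: H.
Parse right to left (heavy = foot alone; LL = one foot; stranded L unfooted): (ˈbo:) (ˈbik) pu (ˈra:) (ˈlel) bo (ˈtu:).
Foot heads: 1, 2, 4, 5, 7.
Primary stress on the leftmost head = syllable 1.
Secondary stress on 2, 4, 5, 7: ˈbo:.ˌbik.pu.ˌra:.ˌlel.bo.ˌtu:.

primary 1, secondary 2, 4, 5, 7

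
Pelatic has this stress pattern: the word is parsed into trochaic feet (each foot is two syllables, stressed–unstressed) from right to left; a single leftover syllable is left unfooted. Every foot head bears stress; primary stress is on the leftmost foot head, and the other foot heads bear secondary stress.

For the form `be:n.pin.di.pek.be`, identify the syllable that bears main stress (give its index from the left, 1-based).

2

Parse right to left into trochaic (ˈσσ) feet: be:n (ˈpin.di) (ˈpek.be). Syllable 1 is left unfooted.
Foot heads (stressed positions): 2, 4.
End Rule Leftmost: primary stress on the leftmost head = syllable 2.
Primary stress: syllable 2 → be:n.ˈpin.di.pek.be.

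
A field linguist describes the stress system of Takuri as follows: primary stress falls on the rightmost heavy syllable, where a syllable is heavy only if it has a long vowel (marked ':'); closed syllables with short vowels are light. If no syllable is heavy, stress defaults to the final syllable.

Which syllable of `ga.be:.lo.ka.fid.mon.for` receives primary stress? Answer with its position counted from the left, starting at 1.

Weights: 1 ga L, 2 be: H, 3 lo L, 4 ka L, 5 fid L, 6 mon L, 7 for L.
Heavy syllables in the domain: 2. The rightmost is syllable 2 (be:).
Primary stress: syllable 2 → ga.ˈbe:.lo.ka.fid.mon.for.

2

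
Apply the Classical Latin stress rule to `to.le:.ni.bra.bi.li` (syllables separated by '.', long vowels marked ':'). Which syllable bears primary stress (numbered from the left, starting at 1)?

Classical Latin: stress the penult if heavy (long vowel or closed), else the antepenult.
Weights: 4 bra L, 5 bi L, 6 li L.
The penult (syllable 5, bi) is light, so stress falls on the antepenult (syllable 4, bra).
Stress on syllable 4: to.le:.ni.ˈbra.bi.li.

4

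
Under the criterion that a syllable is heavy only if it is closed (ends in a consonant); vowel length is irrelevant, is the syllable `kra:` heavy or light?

`kra:`: long vowel, open (no coda). Open (no coda) → light.

light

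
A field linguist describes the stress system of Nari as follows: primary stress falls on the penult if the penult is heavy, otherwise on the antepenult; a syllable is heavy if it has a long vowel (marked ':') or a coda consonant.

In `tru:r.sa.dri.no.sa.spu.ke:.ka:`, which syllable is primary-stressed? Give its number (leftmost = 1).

Weights: 6 spu L, 7 ke: H, 8 ka: H.
The penult (syllable 7, ke:) is heavy, so it takes stress.
Primary stress: syllable 7 → tru:r.sa.dri.no.sa.spu.ˈke:.ka:.

7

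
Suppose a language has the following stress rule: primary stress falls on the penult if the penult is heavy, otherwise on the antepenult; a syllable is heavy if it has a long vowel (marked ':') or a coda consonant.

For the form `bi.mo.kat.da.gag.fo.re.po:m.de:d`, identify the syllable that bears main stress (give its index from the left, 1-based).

Weights: 7 re L, 8 po:m H, 9 de:d H.
The penult (syllable 8, po:m) is heavy, so it takes stress.
Primary stress: syllable 8 → bi.mo.kat.da.gag.fo.re.ˈpo:m.de:d.

8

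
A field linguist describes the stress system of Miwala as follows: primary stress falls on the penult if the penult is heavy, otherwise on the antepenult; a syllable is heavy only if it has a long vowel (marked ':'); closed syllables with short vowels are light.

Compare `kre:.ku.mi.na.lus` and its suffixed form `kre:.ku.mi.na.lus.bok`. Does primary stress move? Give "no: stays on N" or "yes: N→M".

Base `kre:.ku.mi.na.lus` (5 syllables):
  Weights: 3 mi L, 4 na L, 5 lus L.
  The penult (syllable 4, na) is light, so stress falls on the antepenult (syllable 3, mi).
  → primary stress on syllable 3.
Suffixed `kre:.ku.mi.na.lus.bok` (6 syllables):
  Weights: 4 na L, 5 lus L, 6 bok L.
  The penult (syllable 5, lus) is light, so stress falls on the antepenult (syllable 4, na).
  → primary stress on syllable 4.

yes: 3→4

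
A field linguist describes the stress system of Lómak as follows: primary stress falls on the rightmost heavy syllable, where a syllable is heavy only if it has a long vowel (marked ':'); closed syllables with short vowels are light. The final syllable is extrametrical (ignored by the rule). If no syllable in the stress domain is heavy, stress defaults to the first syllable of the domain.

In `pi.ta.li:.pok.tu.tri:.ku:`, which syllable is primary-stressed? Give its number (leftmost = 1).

6

The final syllable (7, ku:) is extrametrical; the stress domain is syllables 1–6.
Weights: 1 pi L, 2 ta L, 3 li: H, 4 pok L, 5 tu L, 6 tri: H.
Heavy syllables in the domain: 3, 6. The rightmost is syllable 6 (tri:).
Primary stress: syllable 6 → pi.ta.li:.pok.tu.ˈtri:.ku:.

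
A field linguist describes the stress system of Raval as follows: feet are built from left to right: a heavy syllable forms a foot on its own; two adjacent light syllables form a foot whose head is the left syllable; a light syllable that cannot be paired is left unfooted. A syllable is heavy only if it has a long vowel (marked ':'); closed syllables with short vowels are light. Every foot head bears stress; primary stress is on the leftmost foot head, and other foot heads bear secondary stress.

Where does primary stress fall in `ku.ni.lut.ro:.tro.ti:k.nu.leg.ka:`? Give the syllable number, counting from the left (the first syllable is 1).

Weights: 1 ku L, 2 ni L, 3 lut L, 4 ro: H, 5 tro L, 6 ti:k H, 7 nu L, 8 leg L, 9 ka: H.
Parse left to right (heavy = foot alone; LL = one foot; stranded L unfooted): (ˈku.ni) lut (ˈro:) tro (ˈti:k) (ˈnu.leg) (ˈka:).
Foot heads: 1, 4, 6, 7, 9.
Primary stress on the leftmost head = syllable 1.
Primary stress: syllable 1 → ˈku.ni.lut.ro:.tro.ti:k.nu.leg.ka:.

1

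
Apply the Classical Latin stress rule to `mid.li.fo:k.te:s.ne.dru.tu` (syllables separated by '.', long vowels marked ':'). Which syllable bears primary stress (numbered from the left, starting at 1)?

Classical Latin: stress the penult if heavy (long vowel or closed), else the antepenult.
Weights: 5 ne L, 6 dru L, 7 tu L.
The penult (syllable 6, dru) is light, so stress falls on the antepenult (syllable 5, ne).
Stress on syllable 5: mid.li.fo:k.te:s.ˈne.dru.tu.

5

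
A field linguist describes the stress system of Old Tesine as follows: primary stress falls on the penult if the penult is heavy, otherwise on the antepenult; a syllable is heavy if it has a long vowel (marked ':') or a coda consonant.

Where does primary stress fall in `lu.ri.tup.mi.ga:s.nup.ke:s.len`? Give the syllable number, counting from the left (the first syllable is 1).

7

Weights: 6 nup H, 7 ke:s H, 8 len H.
The penult (syllable 7, ke:s) is heavy, so it takes stress.
Primary stress: syllable 7 → lu.ri.tup.mi.ga:s.nup.ˈke:s.len.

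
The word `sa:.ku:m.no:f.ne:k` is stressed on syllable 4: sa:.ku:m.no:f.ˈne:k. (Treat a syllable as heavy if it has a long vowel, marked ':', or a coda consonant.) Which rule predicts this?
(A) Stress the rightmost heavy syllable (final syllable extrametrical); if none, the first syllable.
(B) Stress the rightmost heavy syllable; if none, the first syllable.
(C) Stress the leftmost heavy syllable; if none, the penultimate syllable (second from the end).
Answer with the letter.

B

Rule A → syllable 3 (observed: 4).
Rule B → syllable 4 ✓.
Rule C → syllable 1 (observed: 4).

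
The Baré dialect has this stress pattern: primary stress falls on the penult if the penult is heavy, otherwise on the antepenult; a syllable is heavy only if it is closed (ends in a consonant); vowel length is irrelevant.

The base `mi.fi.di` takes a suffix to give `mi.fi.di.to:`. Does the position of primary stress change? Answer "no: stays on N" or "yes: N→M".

Base `mi.fi.di` (3 syllables):
  Weights: 1 mi L, 2 fi L, 3 di L.
  The penult (syllable 2, fi) is light, so stress falls on the antepenult (syllable 1, mi).
  → primary stress on syllable 1.
Suffixed `mi.fi.di.to:` (4 syllables):
  Weights: 2 fi L, 3 di L, 4 to: L.
  The penult (syllable 3, di) is light, so stress falls on the antepenult (syllable 2, fi).
  → primary stress on syllable 2.

yes: 1→2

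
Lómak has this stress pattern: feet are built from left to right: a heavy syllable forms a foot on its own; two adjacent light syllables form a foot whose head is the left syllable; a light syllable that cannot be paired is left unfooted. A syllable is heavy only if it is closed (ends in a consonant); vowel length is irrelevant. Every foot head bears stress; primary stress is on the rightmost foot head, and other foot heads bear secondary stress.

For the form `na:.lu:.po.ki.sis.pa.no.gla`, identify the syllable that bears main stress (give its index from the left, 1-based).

Weights: 1 na: L, 2 lu: L, 3 po L, 4 ki L, 5 sis H, 6 pa L, 7 no L, 8 gla L.
Parse left to right (heavy = foot alone; LL = one foot; stranded L unfooted): (ˈna:.lu:) (ˈpo.ki) (ˈsis) (ˈpa.no) gla.
Foot heads: 1, 3, 5, 6.
Primary stress on the rightmost head = syllable 6.
Primary stress: syllable 6 → na:.lu:.po.ki.sis.ˈpa.no.gla.

6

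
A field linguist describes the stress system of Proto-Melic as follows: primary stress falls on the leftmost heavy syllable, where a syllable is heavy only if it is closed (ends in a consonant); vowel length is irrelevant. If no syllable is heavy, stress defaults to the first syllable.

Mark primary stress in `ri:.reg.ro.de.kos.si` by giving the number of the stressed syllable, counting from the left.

2

Weights: 1 ri: L, 2 reg H, 3 ro L, 4 de L, 5 kos H, 6 si L.
Heavy syllables in the domain: 2, 5. The leftmost is syllable 2 (reg).
Primary stress: syllable 2 → ri:.ˈreg.ro.de.kos.si.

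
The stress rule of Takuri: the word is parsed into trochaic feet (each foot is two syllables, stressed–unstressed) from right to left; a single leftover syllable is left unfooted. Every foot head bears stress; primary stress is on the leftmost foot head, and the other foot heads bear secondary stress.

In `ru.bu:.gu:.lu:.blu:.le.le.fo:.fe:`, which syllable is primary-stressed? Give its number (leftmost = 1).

2

Parse right to left into trochaic (ˈσσ) feet: ru (ˈbu:.gu:) (ˈlu:.blu:) (ˈle.le) (ˈfo:.fe:). Syllable 1 is left unfooted.
Foot heads (stressed positions): 2, 4, 6, 8.
End Rule Leftmost: primary stress on the leftmost head = syllable 2.
Primary stress: syllable 2 → ru.ˈbu:.gu:.lu:.blu:.le.le.fo:.fe:.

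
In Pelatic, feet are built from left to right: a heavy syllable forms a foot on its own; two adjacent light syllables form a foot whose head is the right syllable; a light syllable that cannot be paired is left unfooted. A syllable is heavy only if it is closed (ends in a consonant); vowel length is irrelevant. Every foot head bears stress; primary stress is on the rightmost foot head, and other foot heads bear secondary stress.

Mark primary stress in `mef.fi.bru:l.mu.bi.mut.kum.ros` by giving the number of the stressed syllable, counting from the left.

Weights: 1 mef H, 2 fi L, 3 bru:l H, 4 mu L, 5 bi L, 6 mut H, 7 kum H, 8 ros H.
Parse left to right (heavy = foot alone; LL = one foot; stranded L unfooted): (ˈmef) fi (ˈbru:l) (mu.ˈbi) (ˈmut) (ˈkum) (ˈros).
Foot heads: 1, 3, 5, 6, 7, 8.
Primary stress on the rightmost head = syllable 8.
Primary stress: syllable 8 → mef.fi.bru:l.mu.bi.mut.kum.ˈros.

8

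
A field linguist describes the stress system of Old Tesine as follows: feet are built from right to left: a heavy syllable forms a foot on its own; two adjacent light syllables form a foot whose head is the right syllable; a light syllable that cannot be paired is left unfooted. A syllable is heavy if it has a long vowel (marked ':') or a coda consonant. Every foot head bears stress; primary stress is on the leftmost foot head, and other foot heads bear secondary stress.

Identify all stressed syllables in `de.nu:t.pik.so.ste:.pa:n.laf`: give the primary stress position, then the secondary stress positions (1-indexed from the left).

Weights: 1 de L, 2 nu:t H, 3 pik H, 4 so L, 5 ste: H, 6 pa:n H, 7 laf H.
Parse right to left (heavy = foot alone; LL = one foot; stranded L unfooted): de (ˈnu:t) (ˈpik) so (ˈste:) (ˈpa:n) (ˈlaf).
Foot heads: 2, 3, 5, 6, 7.
Primary stress on the leftmost head = syllable 2.
Secondary stress on 3, 5, 6, 7: de.ˈnu:t.ˌpik.so.ˌste:.ˌpa:n.ˌlaf.

primary 2, secondary 3, 5, 6, 7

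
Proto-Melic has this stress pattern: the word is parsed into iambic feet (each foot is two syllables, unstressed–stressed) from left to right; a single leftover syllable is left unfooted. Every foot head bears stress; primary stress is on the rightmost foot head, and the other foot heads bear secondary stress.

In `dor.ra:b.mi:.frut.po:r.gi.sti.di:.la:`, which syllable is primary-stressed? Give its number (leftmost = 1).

Parse left to right into iambic (σˈσ) feet: (dor.ˈra:b) (mi:.ˈfrut) (po:r.ˈgi) (sti.ˈdi:) la:. Syllable 9 is left unfooted.
Foot heads (stressed positions): 2, 4, 6, 8.
End Rule Rightmost: primary stress on the rightmost head = syllable 8.
Primary stress: syllable 8 → dor.ra:b.mi:.frut.po:r.gi.sti.ˈdi:.la:.

8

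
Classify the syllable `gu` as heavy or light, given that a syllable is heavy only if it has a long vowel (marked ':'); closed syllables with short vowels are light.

`gu`: short vowel, open (no coda). Short vowel → light.

light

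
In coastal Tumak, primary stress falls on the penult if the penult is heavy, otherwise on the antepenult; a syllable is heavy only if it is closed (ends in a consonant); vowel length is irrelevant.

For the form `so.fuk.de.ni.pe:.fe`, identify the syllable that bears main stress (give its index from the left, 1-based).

Weights: 4 ni L, 5 pe: L, 6 fe L.
The penult (syllable 5, pe:) is light, so stress falls on the antepenult (syllable 4, ni).
Primary stress: syllable 4 → so.fuk.de.ˈni.pe:.fe.

4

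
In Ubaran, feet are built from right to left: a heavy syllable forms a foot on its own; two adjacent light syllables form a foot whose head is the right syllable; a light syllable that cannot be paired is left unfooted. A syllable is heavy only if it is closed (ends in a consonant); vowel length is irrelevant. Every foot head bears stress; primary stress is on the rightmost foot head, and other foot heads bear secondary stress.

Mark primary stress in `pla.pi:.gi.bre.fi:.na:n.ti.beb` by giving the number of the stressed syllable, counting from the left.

8

Weights: 1 pla L, 2 pi: L, 3 gi L, 4 bre L, 5 fi: L, 6 na:n H, 7 ti L, 8 beb H.
Parse right to left (heavy = foot alone; LL = one foot; stranded L unfooted): pla (pi:.ˈgi) (bre.ˈfi:) (ˈna:n) ti (ˈbeb).
Foot heads: 3, 5, 6, 8.
Primary stress on the rightmost head = syllable 8.
Primary stress: syllable 8 → pla.pi:.gi.bre.fi:.na:n.ti.ˈbeb.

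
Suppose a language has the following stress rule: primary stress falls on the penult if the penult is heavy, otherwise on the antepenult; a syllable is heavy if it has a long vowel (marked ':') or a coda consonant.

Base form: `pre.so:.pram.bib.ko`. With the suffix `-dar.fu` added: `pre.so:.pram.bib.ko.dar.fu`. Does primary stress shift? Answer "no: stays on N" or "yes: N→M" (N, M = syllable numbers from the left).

Base `pre.so:.pram.bib.ko` (5 syllables):
  Weights: 3 pram H, 4 bib H, 5 ko L.
  The penult (syllable 4, bib) is heavy, so it takes stress.
  → primary stress on syllable 4.
Suffixed `pre.so:.pram.bib.ko.dar.fu` (7 syllables):
  Weights: 5 ko L, 6 dar H, 7 fu L.
  The penult (syllable 6, dar) is heavy, so it takes stress.
  → primary stress on syllable 6.

yes: 4→6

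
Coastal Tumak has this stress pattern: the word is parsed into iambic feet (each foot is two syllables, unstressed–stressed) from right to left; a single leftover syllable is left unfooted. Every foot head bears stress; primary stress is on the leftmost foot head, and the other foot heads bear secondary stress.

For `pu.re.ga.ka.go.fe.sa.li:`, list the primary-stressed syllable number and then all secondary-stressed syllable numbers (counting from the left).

primary 2, secondary 4, 6, 8

Parse right to left into iambic (σˈσ) feet: (pu.ˈre) (ga.ˈka) (go.ˈfe) (sa.ˈli:).
Foot heads (stressed positions): 2, 4, 6, 8.
End Rule Leftmost: primary stress on the leftmost head = syllable 2.
Secondary stress on 4, 6, 8: pu.ˈre.ga.ˌka.go.ˌfe.sa.ˌli:.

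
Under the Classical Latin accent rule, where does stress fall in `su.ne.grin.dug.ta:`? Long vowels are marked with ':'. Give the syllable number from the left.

4

Classical Latin: stress the penult if heavy (long vowel or closed), else the antepenult.
Weights: 3 grin H, 4 dug H, 5 ta: H.
The penult (syllable 4, dug) is heavy, so it takes stress.
Stress on syllable 4: su.ne.grin.ˈdug.ta:.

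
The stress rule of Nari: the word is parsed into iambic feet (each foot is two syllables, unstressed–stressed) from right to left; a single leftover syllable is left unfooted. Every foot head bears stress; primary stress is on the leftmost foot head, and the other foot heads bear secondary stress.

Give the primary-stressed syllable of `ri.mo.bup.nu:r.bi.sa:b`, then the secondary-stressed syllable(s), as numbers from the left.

primary 2, secondary 4, 6

Parse right to left into iambic (σˈσ) feet: (ri.ˈmo) (bup.ˈnu:r) (bi.ˈsa:b).
Foot heads (stressed positions): 2, 4, 6.
End Rule Leftmost: primary stress on the leftmost head = syllable 2.
Secondary stress on 4, 6: ri.ˈmo.bup.ˌnu:r.bi.ˌsa:b.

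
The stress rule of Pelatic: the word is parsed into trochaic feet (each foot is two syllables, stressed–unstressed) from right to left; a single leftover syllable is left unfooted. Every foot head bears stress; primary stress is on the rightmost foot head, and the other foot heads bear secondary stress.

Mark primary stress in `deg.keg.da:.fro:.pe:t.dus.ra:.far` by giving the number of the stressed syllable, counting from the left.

7

Parse right to left into trochaic (ˈσσ) feet: (ˈdeg.keg) (ˈda:.fro:) (ˈpe:t.dus) (ˈra:.far).
Foot heads (stressed positions): 1, 3, 5, 7.
End Rule Rightmost: primary stress on the rightmost head = syllable 7.
Primary stress: syllable 7 → deg.keg.da:.fro:.pe:t.dus.ˈra:.far.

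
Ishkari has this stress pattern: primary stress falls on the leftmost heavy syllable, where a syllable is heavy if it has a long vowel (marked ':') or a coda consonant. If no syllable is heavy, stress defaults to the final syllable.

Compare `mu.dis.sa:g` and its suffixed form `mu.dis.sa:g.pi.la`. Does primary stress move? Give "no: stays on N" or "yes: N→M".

Base `mu.dis.sa:g` (3 syllables):
  Weights: 1 mu L, 2 dis H, 3 sa:g H.
  Heavy syllables in the domain: 2, 3. The leftmost is syllable 2 (dis).
  → primary stress on syllable 2.
Suffixed `mu.dis.sa:g.pi.la` (5 syllables):
  Weights: 1 mu L, 2 dis H, 3 sa:g H, 4 pi L, 5 la L.
  Heavy syllables in the domain: 2, 3. The leftmost is syllable 2 (dis).
  → primary stress on syllable 2.

no: stays on 2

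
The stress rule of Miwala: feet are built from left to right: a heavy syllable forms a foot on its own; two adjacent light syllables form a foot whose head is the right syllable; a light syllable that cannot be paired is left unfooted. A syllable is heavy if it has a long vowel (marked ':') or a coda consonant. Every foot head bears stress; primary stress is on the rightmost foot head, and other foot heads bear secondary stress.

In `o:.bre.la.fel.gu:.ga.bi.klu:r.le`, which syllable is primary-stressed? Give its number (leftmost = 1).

8

Weights: 1 o: H, 2 bre L, 3 la L, 4 fel H, 5 gu: H, 6 ga L, 7 bi L, 8 klu:r H, 9 le L.
Parse left to right (heavy = foot alone; LL = one foot; stranded L unfooted): (ˈo:) (bre.ˈla) (ˈfel) (ˈgu:) (ga.ˈbi) (ˈklu:r) le.
Foot heads: 1, 3, 4, 5, 7, 8.
Primary stress on the rightmost head = syllable 8.
Primary stress: syllable 8 → o:.bre.la.fel.gu:.ga.bi.ˈklu:r.le.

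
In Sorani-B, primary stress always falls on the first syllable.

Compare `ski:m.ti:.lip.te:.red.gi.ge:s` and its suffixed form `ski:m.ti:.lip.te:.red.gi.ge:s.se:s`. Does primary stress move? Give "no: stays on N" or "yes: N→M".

Base `ski:m.ti:.lip.te:.red.gi.ge:s` (7 syllables):
  The word has 7 syllables; the first syllable is syllable 1 (ski:m).
  → primary stress on syllable 1.
Suffixed `ski:m.ti:.lip.te:.red.gi.ge:s.se:s` (8 syllables):
  The word has 8 syllables; the first syllable is syllable 1 (ski:m).
  → primary stress on syllable 1.

no: stays on 1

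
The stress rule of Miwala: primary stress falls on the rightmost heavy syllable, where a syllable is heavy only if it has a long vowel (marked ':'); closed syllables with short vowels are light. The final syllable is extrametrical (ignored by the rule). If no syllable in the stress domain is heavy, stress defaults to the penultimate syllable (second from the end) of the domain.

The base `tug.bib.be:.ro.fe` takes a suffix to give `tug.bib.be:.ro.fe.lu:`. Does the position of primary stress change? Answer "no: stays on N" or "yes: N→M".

Base `tug.bib.be:.ro.fe` (5 syllables):
  The final syllable (5, fe) is extrametrical; the stress domain is syllables 1–4.
  Weights: 1 tug L, 2 bib L, 3 be: H, 4 ro L.
  Heavy syllables in the domain: 3. The rightmost is syllable 3 (be:).
  → primary stress on syllable 3.
Suffixed `tug.bib.be:.ro.fe.lu:` (6 syllables):
  The final syllable (6, lu:) is extrametrical; the stress domain is syllables 1–5.
  Weights: 1 tug L, 2 bib L, 3 be: H, 4 ro L, 5 fe L.
  Heavy syllables in the domain: 3. The rightmost is syllable 3 (be:).
  → primary stress on syllable 3.

no: stays on 3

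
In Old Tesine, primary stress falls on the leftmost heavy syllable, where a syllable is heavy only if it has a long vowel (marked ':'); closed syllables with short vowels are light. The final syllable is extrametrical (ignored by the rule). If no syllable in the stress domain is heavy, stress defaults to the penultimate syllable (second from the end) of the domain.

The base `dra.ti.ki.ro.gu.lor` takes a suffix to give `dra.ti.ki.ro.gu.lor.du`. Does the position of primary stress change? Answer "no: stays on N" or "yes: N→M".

yes: 4→5

Base `dra.ti.ki.ro.gu.lor` (6 syllables):
  The final syllable (6, lor) is extrametrical; the stress domain is syllables 1–5.
  Weights: 1 dra L, 2 ti L, 3 ki L, 4 ro L, 5 gu L.
  No heavy syllable in the domain; default to the penultimate syllable (second from the end) of the domain = syllable 4.
  → primary stress on syllable 4.
Suffixed `dra.ti.ki.ro.gu.lor.du` (7 syllables):
  The final syllable (7, du) is extrametrical; the stress domain is syllables 1–6.
  Weights: 1 dra L, 2 ti L, 3 ki L, 4 ro L, 5 gu L, 6 lor L.
  No heavy syllable in the domain; default to the penultimate syllable (second from the end) of the domain = syllable 5.
  → primary stress on syllable 5.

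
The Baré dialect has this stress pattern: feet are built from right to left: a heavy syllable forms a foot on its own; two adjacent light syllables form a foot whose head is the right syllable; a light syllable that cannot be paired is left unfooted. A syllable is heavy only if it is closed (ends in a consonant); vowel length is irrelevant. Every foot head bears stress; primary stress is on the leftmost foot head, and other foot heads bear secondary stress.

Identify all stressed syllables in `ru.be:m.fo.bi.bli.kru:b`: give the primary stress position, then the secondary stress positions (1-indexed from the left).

Weights: 1 ru L, 2 be:m H, 3 fo L, 4 bi L, 5 bli L, 6 kru:b H.
Parse right to left (heavy = foot alone; LL = one foot; stranded L unfooted): ru (ˈbe:m) fo (bi.ˈbli) (ˈkru:b).
Foot heads: 2, 5, 6.
Primary stress on the leftmost head = syllable 2.
Secondary stress on 5, 6: ru.ˈbe:m.fo.bi.ˌbli.ˌkru:b.

primary 2, secondary 5, 6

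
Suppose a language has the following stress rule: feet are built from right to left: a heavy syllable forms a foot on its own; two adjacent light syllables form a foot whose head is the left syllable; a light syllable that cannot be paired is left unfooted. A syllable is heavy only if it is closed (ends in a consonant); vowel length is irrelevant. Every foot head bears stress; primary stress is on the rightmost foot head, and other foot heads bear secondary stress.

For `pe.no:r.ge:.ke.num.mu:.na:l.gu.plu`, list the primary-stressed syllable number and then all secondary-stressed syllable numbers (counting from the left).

primary 8, secondary 2, 3, 5, 7

Weights: 1 pe L, 2 no:r H, 3 ge: L, 4 ke L, 5 num H, 6 mu: L, 7 na:l H, 8 gu L, 9 plu L.
Parse right to left (heavy = foot alone; LL = one foot; stranded L unfooted): pe (ˈno:r) (ˈge:.ke) (ˈnum) mu: (ˈna:l) (ˈgu.plu).
Foot heads: 2, 3, 5, 7, 8.
Primary stress on the rightmost head = syllable 8.
Secondary stress on 2, 3, 5, 7: pe.ˌno:r.ˌge:.ke.ˌnum.mu:.ˌna:l.ˈgu.plu.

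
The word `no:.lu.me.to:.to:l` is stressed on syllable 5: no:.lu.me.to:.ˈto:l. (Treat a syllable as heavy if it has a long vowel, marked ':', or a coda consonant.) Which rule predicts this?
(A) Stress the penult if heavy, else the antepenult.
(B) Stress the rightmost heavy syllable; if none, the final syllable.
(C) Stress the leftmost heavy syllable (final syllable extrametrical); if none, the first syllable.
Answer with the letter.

B

Rule A → syllable 4 (observed: 5).
Rule B → syllable 5 ✓.
Rule C → syllable 1 (observed: 5).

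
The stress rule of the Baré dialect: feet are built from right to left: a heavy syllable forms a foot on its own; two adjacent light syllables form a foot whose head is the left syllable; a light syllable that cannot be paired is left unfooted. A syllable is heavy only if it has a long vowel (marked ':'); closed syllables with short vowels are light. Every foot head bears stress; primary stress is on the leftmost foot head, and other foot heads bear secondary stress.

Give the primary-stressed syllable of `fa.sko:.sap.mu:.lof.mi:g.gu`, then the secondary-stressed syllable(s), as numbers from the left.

Weights: 1 fa L, 2 sko: H, 3 sap L, 4 mu: H, 5 lof L, 6 mi:g H, 7 gu L.
Parse right to left (heavy = foot alone; LL = one foot; stranded L unfooted): fa (ˈsko:) sap (ˈmu:) lof (ˈmi:g) gu.
Foot heads: 2, 4, 6.
Primary stress on the leftmost head = syllable 2.
Secondary stress on 4, 6: fa.ˈsko:.sap.ˌmu:.lof.ˌmi:g.gu.

primary 2, secondary 4, 6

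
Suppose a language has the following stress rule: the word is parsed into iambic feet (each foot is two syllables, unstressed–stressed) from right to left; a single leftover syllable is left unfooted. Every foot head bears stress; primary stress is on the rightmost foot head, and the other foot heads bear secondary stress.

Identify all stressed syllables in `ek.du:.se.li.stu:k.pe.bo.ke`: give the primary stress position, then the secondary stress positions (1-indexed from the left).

Parse right to left into iambic (σˈσ) feet: (ek.ˈdu:) (se.ˈli) (stu:k.ˈpe) (bo.ˈke).
Foot heads (stressed positions): 2, 4, 6, 8.
End Rule Rightmost: primary stress on the rightmost head = syllable 8.
Secondary stress on 2, 4, 6: ek.ˌdu:.se.ˌli.stu:k.ˌpe.bo.ˈke.

primary 8, secondary 2, 4, 6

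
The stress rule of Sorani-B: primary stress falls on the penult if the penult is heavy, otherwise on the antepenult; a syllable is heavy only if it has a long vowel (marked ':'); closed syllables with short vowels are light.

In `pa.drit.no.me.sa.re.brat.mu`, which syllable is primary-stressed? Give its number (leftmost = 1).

6

Weights: 6 re L, 7 brat L, 8 mu L.
The penult (syllable 7, brat) is light, so stress falls on the antepenult (syllable 6, re).
Primary stress: syllable 6 → pa.drit.no.me.sa.ˈre.brat.mu.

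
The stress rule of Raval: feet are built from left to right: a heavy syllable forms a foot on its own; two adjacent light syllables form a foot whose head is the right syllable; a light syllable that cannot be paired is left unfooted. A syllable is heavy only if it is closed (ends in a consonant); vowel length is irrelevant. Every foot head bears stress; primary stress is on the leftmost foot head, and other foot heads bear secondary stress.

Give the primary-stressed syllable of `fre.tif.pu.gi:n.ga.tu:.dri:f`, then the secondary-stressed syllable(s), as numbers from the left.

primary 2, secondary 4, 6, 7

Weights: 1 fre L, 2 tif H, 3 pu L, 4 gi:n H, 5 ga L, 6 tu: L, 7 dri:f H.
Parse left to right (heavy = foot alone; LL = one foot; stranded L unfooted): fre (ˈtif) pu (ˈgi:n) (ga.ˈtu:) (ˈdri:f).
Foot heads: 2, 4, 6, 7.
Primary stress on the leftmost head = syllable 2.
Secondary stress on 4, 6, 7: fre.ˈtif.pu.ˌgi:n.ga.ˌtu:.ˌdri:f.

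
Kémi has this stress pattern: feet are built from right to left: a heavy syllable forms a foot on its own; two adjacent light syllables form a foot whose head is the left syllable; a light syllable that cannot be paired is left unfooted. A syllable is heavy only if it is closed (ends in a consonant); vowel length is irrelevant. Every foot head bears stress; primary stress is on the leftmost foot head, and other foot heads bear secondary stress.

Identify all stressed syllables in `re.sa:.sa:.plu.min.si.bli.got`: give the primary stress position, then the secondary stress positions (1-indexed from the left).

primary 1, secondary 3, 5, 6, 8

Weights: 1 re L, 2 sa: L, 3 sa: L, 4 plu L, 5 min H, 6 si L, 7 bli L, 8 got H.
Parse right to left (heavy = foot alone; LL = one foot; stranded L unfooted): (ˈre.sa:) (ˈsa:.plu) (ˈmin) (ˈsi.bli) (ˈgot).
Foot heads: 1, 3, 5, 6, 8.
Primary stress on the leftmost head = syllable 1.
Secondary stress on 3, 5, 6, 8: ˈre.sa:.ˌsa:.plu.ˌmin.ˌsi.bli.ˌgot.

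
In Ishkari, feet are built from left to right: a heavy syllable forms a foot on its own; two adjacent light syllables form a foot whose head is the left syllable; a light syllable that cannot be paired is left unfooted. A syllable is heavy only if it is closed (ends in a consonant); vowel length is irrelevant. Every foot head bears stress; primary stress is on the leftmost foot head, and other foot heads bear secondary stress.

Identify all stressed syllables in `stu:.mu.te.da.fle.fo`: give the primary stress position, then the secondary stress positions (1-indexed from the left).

primary 1, secondary 3, 5

Weights: 1 stu: L, 2 mu L, 3 te L, 4 da L, 5 fle L, 6 fo L.
Parse left to right (heavy = foot alone; LL = one foot; stranded L unfooted): (ˈstu:.mu) (ˈte.da) (ˈfle.fo).
Foot heads: 1, 3, 5.
Primary stress on the leftmost head = syllable 1.
Secondary stress on 3, 5: ˈstu:.mu.ˌte.da.ˌfle.fo.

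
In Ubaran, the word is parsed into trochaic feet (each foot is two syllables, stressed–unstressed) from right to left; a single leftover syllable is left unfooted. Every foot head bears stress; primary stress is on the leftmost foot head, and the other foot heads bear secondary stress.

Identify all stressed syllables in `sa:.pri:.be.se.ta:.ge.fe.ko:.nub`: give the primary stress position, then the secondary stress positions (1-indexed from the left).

primary 2, secondary 4, 6, 8

Parse right to left into trochaic (ˈσσ) feet: sa: (ˈpri:.be) (ˈse.ta:) (ˈge.fe) (ˈko:.nub). Syllable 1 is left unfooted.
Foot heads (stressed positions): 2, 4, 6, 8.
End Rule Leftmost: primary stress on the leftmost head = syllable 2.
Secondary stress on 4, 6, 8: sa:.ˈpri:.be.ˌse.ta:.ˌge.fe.ˌko:.nub.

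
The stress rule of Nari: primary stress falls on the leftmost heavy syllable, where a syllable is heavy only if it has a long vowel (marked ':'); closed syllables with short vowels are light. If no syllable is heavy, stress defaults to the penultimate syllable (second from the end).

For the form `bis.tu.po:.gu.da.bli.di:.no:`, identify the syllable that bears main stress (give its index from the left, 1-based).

Weights: 1 bis L, 2 tu L, 3 po: H, 4 gu L, 5 da L, 6 bli L, 7 di: H, 8 no: H.
Heavy syllables in the domain: 3, 7, 8. The leftmost is syllable 3 (po:).
Primary stress: syllable 3 → bis.tu.ˈpo:.gu.da.bli.di:.no:.

3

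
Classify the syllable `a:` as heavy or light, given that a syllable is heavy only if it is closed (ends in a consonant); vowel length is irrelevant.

`a:`: long vowel, open (no coda). Open (no coda) → light.

light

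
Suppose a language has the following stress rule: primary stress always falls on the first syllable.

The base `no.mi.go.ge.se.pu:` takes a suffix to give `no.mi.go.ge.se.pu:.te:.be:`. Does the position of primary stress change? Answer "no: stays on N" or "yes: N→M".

Base `no.mi.go.ge.se.pu:` (6 syllables):
  The word has 6 syllables; the first syllable is syllable 1 (no).
  → primary stress on syllable 1.
Suffixed `no.mi.go.ge.se.pu:.te:.be:` (8 syllables):
  The word has 8 syllables; the first syllable is syllable 1 (no).
  → primary stress on syllable 1.

no: stays on 1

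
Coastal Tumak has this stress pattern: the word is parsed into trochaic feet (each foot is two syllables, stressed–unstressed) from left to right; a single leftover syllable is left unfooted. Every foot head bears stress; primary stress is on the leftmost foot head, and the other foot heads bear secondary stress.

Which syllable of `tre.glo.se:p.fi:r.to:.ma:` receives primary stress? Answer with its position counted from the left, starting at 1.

Parse left to right into trochaic (ˈσσ) feet: (ˈtre.glo) (ˈse:p.fi:r) (ˈto:.ma:).
Foot heads (stressed positions): 1, 3, 5.
End Rule Leftmost: primary stress on the leftmost head = syllable 1.
Primary stress: syllable 1 → ˈtre.glo.se:p.fi:r.to:.ma:.

1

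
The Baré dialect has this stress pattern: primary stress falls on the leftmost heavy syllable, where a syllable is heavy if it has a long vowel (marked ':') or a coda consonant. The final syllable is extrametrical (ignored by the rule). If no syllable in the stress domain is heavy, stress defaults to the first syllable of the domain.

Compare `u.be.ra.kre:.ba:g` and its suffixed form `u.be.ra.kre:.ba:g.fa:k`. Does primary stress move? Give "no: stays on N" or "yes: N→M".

Base `u.be.ra.kre:.ba:g` (5 syllables):
  The final syllable (5, ba:g) is extrametrical; the stress domain is syllables 1–4.
  Weights: 1 u L, 2 be L, 3 ra L, 4 kre: H.
  Heavy syllables in the domain: 4. The leftmost is syllable 4 (kre:).
  → primary stress on syllable 4.
Suffixed `u.be.ra.kre:.ba:g.fa:k` (6 syllables):
  The final syllable (6, fa:k) is extrametrical; the stress domain is syllables 1–5.
  Weights: 1 u L, 2 be L, 3 ra L, 4 kre: H, 5 ba:g H.
  Heavy syllables in the domain: 4, 5. The leftmost is syllable 4 (kre:).
  → primary stress on syllable 4.

no: stays on 4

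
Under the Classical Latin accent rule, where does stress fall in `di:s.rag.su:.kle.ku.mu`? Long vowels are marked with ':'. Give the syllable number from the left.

Classical Latin: stress the penult if heavy (long vowel or closed), else the antepenult.
Weights: 4 kle L, 5 ku L, 6 mu L.
The penult (syllable 5, ku) is light, so stress falls on the antepenult (syllable 4, kle).
Stress on syllable 4: di:s.rag.su:.ˈkle.ku.mu.

4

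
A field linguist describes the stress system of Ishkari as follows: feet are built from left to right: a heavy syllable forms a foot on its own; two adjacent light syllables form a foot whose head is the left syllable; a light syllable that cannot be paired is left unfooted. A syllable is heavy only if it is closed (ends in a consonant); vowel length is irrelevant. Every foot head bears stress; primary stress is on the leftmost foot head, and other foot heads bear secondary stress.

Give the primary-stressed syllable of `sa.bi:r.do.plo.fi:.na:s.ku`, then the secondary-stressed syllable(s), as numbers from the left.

primary 2, secondary 3, 6

Weights: 1 sa L, 2 bi:r H, 3 do L, 4 plo L, 5 fi: L, 6 na:s H, 7 ku L.
Parse left to right (heavy = foot alone; LL = one foot; stranded L unfooted): sa (ˈbi:r) (ˈdo.plo) fi: (ˈna:s) ku.
Foot heads: 2, 3, 6.
Primary stress on the leftmost head = syllable 2.
Secondary stress on 3, 6: sa.ˈbi:r.ˌdo.plo.fi:.ˌna:s.ku.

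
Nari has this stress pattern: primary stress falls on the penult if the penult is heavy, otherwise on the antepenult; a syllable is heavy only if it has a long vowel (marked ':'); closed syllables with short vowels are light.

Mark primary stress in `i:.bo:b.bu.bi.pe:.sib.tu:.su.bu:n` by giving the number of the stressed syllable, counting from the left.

Weights: 7 tu: H, 8 su L, 9 bu:n H.
The penult (syllable 8, su) is light, so stress falls on the antepenult (syllable 7, tu:).
Primary stress: syllable 7 → i:.bo:b.bu.bi.pe:.sib.ˈtu:.su.bu:n.

7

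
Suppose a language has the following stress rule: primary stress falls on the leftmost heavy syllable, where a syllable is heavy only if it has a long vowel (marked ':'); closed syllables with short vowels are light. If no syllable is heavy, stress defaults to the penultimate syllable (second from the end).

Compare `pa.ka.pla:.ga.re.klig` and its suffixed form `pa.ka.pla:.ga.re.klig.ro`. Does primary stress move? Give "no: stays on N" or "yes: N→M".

Base `pa.ka.pla:.ga.re.klig` (6 syllables):
  Weights: 1 pa L, 2 ka L, 3 pla: H, 4 ga L, 5 re L, 6 klig L.
  Heavy syllables in the domain: 3. The leftmost is syllable 3 (pla:).
  → primary stress on syllable 3.
Suffixed `pa.ka.pla:.ga.re.klig.ro` (7 syllables):
  Weights: 1 pa L, 2 ka L, 3 pla: H, 4 ga L, 5 re L, 6 klig L, 7 ro L.
  Heavy syllables in the domain: 3. The leftmost is syllable 3 (pla:).
  → primary stress on syllable 3.

no: stays on 3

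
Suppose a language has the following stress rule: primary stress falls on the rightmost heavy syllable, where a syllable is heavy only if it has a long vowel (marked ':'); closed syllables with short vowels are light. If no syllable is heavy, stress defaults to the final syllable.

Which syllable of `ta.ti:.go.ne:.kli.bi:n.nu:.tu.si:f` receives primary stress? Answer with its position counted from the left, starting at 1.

9

Weights: 1 ta L, 2 ti: H, 3 go L, 4 ne: H, 5 kli L, 6 bi:n H, 7 nu: H, 8 tu L, 9 si:f H.
Heavy syllables in the domain: 2, 4, 6, 7, 9. The rightmost is syllable 9 (si:f).
Primary stress: syllable 9 → ta.ti:.go.ne:.kli.bi:n.nu:.tu.ˈsi:f.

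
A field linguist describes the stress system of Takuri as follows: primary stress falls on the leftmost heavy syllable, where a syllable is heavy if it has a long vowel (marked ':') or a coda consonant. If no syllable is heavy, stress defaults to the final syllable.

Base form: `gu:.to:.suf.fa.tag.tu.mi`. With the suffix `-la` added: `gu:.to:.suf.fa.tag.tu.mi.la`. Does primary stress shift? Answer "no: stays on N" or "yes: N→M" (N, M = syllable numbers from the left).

Base `gu:.to:.suf.fa.tag.tu.mi` (7 syllables):
  Weights: 1 gu: H, 2 to: H, 3 suf H, 4 fa L, 5 tag H, 6 tu L, 7 mi L.
  Heavy syllables in the domain: 1, 2, 3, 5. The leftmost is syllable 1 (gu:).
  → primary stress on syllable 1.
Suffixed `gu:.to:.suf.fa.tag.tu.mi.la` (8 syllables):
  Weights: 1 gu: H, 2 to: H, 3 suf H, 4 fa L, 5 tag H, 6 tu L, 7 mi L, 8 la L.
  Heavy syllables in the domain: 1, 2, 3, 5. The leftmost is syllable 1 (gu:).
  → primary stress on syllable 1.

no: stays on 1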